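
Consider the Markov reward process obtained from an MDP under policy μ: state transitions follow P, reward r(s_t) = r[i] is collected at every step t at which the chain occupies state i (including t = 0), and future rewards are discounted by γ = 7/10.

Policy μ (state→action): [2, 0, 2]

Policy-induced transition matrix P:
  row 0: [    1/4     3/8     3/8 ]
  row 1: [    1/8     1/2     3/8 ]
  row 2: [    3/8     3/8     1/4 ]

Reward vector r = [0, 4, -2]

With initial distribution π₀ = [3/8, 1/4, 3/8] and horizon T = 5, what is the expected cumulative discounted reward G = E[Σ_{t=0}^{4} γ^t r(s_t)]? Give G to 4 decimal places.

G = 2.0457

t=0: π = [0.3750, 0.2500, 0.3750], E[r] = 0.2500, γ^t·E[r] = 0.250000, running G = 0.250000
t=1: π = [0.2656, 0.4063, 0.3281], E[r] = 0.9688, γ^t·E[r] = 0.678125, running G = 0.928125
t=2: π = [0.2402, 0.4258, 0.3340], E[r] = 1.0352, γ^t·E[r] = 0.507227, running G = 1.435352
t=3: π = [0.2385, 0.4282, 0.3333], E[r] = 1.0464, γ^t·E[r] = 0.358911, running G = 1.794262
t=4: π = [0.2381, 0.4285, 0.3333], E[r] = 1.0474, γ^t·E[r] = 0.251487, running G = 2.045749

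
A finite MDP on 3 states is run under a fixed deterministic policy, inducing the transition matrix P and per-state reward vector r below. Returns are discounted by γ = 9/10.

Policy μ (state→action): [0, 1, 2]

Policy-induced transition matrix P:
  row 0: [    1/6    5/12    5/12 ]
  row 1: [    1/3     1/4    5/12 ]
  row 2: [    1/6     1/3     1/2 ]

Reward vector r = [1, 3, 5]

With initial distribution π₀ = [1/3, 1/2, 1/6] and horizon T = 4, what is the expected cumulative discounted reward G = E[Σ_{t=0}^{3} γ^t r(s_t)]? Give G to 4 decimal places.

t=0: π = [0.3333, 0.5000, 0.1667], E[r] = 2.6667, γ^t·E[r] = 2.666667, running G = 2.666667
t=1: π = [0.2500, 0.3194, 0.4306], E[r] = 3.3611, γ^t·E[r] = 3.025000, running G = 5.691667
t=2: π = [0.2199, 0.3275, 0.4525], E[r] = 3.4653, γ^t·E[r] = 2.806875, running G = 8.498542
t=3: π = [0.2213, 0.3244, 0.4544], E[r] = 3.4662, γ^t·E[r] = 2.526891, running G = 11.025432

G = 11.0254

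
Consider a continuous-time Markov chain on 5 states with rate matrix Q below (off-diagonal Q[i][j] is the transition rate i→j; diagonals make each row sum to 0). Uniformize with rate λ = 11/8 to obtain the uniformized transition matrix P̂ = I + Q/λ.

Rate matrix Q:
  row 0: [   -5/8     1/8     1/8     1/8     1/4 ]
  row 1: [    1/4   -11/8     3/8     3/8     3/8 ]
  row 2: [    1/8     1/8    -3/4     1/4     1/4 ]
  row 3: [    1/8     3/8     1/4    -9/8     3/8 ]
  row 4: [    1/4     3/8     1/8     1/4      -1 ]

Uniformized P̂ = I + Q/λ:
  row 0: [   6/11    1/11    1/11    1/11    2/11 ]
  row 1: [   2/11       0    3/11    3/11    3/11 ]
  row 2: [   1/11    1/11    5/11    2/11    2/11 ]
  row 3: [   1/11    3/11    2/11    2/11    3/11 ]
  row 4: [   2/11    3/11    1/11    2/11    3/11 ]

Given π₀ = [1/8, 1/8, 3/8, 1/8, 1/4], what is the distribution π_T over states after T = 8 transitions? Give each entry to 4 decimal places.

t=0: π = [0.1250, 0.1250, 0.3750, 0.1250, 0.2500]
t=1: π = [0.1818, 0.1477, 0.2614, 0.1818, 0.2273]
t=2: π = [0.2076, 0.1519, 0.2293, 0.1787, 0.2324]
t=3: π = [0.2202, 0.1519, 0.2182, 0.1767, 0.2330]
t=4: π = [0.2260, 0.1516, 0.2139, 0.1756, 0.2329]
t=5: π = [0.2286, 0.1514, 0.2122, 0.1751, 0.2327]
t=6: π = [0.2297, 0.1513, 0.2115, 0.1748, 0.2327]
t=7: π = [0.2302, 0.1512, 0.2112, 0.1747, 0.2326]
t=8: π = [0.2305, 0.1512, 0.2111, 0.1746, 0.2326]

π = [0.2305, 0.1512, 0.2111, 0.1746, 0.2326]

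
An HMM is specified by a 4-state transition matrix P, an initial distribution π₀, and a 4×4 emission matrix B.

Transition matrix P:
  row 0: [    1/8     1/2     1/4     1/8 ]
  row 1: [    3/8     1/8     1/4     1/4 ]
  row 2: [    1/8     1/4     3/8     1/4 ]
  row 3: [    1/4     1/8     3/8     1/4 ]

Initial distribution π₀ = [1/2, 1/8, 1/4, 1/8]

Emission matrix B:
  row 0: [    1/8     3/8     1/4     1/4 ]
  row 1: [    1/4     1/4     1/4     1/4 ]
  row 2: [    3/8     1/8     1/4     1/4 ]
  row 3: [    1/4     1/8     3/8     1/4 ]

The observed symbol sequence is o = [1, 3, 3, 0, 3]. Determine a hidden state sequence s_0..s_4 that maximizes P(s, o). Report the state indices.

path = [0, 1, 0, 1, 0]

t=0: δ = [1.875e-01, 3.125e-02, 3.125e-02, 1.562e-02]  (obs o_0=1)
t=1: δ = [5.859e-03, 2.344e-02, 1.172e-02, 5.859e-03]  ψ = [0, 0, 0, 0]  (obs o_1=3)
t=2: δ = [2.197e-03, 7.324e-04, 1.465e-03, 1.465e-03]  ψ = [1, 0, 1, 1]  (obs o_2=3)
t=3: δ = [4.578e-05, 2.747e-04, 2.060e-04, 9.155e-05]  ψ = [3, 0, 0, 2]  (obs o_3=0)
t=4: δ = [2.575e-05, 1.287e-05, 1.931e-05, 1.717e-05]  ψ = [1, 2, 2, 1]  (obs o_4=3)
backtrack: best end state = 0; path = [0, 1, 0, 1, 0]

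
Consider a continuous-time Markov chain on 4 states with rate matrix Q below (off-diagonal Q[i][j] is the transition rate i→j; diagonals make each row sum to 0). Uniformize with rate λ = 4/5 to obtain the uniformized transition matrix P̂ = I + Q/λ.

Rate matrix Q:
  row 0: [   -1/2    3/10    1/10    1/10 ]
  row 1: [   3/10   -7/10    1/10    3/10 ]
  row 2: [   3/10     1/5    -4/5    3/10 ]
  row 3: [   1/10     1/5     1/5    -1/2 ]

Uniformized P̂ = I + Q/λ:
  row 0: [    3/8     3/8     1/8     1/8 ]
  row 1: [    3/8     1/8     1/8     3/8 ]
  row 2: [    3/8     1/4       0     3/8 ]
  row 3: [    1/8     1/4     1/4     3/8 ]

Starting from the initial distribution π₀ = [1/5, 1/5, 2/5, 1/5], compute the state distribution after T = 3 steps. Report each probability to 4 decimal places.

t=0: π = [0.2000, 0.2000, 0.4000, 0.2000]
t=1: π = [0.3250, 0.2500, 0.1000, 0.3250]
t=2: π = [0.2938, 0.2594, 0.1531, 0.2938]
t=3: π = [0.3016, 0.2543, 0.1426, 0.3016]

π = [0.3016, 0.2543, 0.1426, 0.3016]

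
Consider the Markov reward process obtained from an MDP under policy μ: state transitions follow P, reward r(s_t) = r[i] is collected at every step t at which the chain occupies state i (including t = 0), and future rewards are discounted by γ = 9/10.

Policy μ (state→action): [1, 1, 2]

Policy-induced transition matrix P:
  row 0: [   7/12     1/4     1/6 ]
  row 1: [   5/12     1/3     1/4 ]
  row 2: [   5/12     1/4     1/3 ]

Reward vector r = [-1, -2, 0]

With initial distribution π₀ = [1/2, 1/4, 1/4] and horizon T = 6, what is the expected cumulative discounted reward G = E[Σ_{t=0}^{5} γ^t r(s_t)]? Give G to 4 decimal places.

G = -4.8494

t=0: π = [0.5000, 0.2500, 0.2500], E[r] = -1.0000, γ^t·E[r] = -1.000000, running G = -1.000000
t=1: π = [0.5000, 0.2708, 0.2292], E[r] = -1.0417, γ^t·E[r] = -0.937500, running G = -1.937500
t=2: π = [0.5000, 0.2726, 0.2274], E[r] = -1.0451, γ^t·E[r] = -0.846563, running G = -2.784063
t=3: π = [0.5000, 0.2727, 0.2273], E[r] = -1.0454, γ^t·E[r] = -0.762117, running G = -3.546180
t=4: π = [0.5000, 0.2727, 0.2273], E[r] = -1.0455, γ^t·E[r] = -0.685921, running G = -4.232101
t=5: π = [0.5000, 0.2727, 0.2273], E[r] = -1.0455, γ^t·E[r] = -0.617330, running G = -4.849431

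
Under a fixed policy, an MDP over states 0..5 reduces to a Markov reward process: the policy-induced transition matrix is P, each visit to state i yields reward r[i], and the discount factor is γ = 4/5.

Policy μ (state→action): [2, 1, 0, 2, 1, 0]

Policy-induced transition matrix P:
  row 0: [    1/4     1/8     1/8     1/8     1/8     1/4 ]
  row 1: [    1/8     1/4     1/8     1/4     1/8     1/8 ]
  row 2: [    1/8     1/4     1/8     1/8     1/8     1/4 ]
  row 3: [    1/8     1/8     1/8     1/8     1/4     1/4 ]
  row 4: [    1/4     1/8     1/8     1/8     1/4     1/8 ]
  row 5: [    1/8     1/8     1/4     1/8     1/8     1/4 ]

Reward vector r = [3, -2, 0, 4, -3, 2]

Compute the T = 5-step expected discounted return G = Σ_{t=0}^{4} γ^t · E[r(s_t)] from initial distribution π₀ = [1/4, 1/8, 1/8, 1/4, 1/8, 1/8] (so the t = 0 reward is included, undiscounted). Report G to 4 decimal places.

G = 2.9887

t=0: π = [0.2500, 0.1250, 0.1250, 0.2500, 0.1250, 0.1250], E[r] = 1.3750, γ^t·E[r] = 1.375000, running G = 1.375000
t=1: π = [0.1719, 0.1563, 0.1406, 0.1406, 0.1719, 0.2188], E[r] = 0.6875, γ^t·E[r] = 0.550000, running G = 1.925000
t=2: π = [0.1680, 0.1621, 0.1523, 0.1445, 0.1641, 0.2090], E[r] = 0.6836, γ^t·E[r] = 0.437500, running G = 2.362500
t=3: π = [0.1665, 0.1643, 0.1511, 0.1453, 0.1636, 0.2092], E[r] = 0.6797, γ^t·E[r] = 0.348000, running G = 2.710500
t=4: π = [0.1663, 0.1644, 0.1512, 0.1455, 0.1636, 0.2090], E[r] = 0.6793, γ^t·E[r] = 0.278238, running G = 2.988738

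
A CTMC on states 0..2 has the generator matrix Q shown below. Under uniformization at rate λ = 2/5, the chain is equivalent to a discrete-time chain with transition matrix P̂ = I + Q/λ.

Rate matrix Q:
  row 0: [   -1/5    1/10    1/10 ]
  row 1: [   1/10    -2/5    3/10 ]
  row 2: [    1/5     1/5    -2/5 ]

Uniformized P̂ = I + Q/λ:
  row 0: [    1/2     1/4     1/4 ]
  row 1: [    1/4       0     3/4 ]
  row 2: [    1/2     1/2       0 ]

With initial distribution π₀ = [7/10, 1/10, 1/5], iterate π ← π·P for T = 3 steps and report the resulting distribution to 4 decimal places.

π = [0.4391, 0.2703, 0.2906]

t=0: π = [0.7000, 0.1000, 0.2000]
t=1: π = [0.4750, 0.2750, 0.2500]
t=2: π = [0.4313, 0.2438, 0.3250]
t=3: π = [0.4391, 0.2703, 0.2906]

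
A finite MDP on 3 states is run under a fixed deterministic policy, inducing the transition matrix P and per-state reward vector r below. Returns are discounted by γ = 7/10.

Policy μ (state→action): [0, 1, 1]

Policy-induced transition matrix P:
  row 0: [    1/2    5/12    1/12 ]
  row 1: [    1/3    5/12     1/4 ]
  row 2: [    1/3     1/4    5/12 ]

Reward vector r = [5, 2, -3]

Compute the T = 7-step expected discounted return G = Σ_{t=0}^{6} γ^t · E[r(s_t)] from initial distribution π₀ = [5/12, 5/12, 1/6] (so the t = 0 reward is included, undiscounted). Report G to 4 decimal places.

t=0: π = [0.4167, 0.4167, 0.1667], E[r] = 2.4167, γ^t·E[r] = 2.416667, running G = 2.416667
t=1: π = [0.4028, 0.3889, 0.2083], E[r] = 2.1667, γ^t·E[r] = 1.516667, running G = 3.933333
t=2: π = [0.4005, 0.3819, 0.2176], E[r] = 2.1134, γ^t·E[r] = 1.035579, running G = 4.968912
t=3: π = [0.4001, 0.3804, 0.2195], E[r] = 2.1026, γ^t·E[r] = 0.721200, running G = 5.690112
t=4: π = [0.4000, 0.3801, 0.2199], E[r] = 2.1005, γ^t·E[r] = 0.504330, running G = 6.194442
t=5: π = [0.4000, 0.3800, 0.2200], E[r] = 2.1001, γ^t·E[r] = 0.352963, running G = 6.547405
t=6: π = [0.4000, 0.3800, 0.2200], E[r] = 2.1000, γ^t·E[r] = 0.247065, running G = 6.794470

G = 6.7945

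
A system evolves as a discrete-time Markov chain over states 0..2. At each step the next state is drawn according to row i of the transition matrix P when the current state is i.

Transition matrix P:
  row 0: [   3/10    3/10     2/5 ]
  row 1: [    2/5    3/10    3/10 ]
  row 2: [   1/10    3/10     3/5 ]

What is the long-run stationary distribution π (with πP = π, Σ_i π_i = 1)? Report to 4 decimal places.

Balance equations π_j = Σ_i π_i·P[i][j]:
  π_0 = 3/10·π_0 + 2/5·π_1 + 1/10·π_2
  π_1 = 3/10·π_0 + 3/10·π_1 + 3/10·π_2
  normalize: π_0 + π_1 + π_2 = 1
Solving the linear system gives exactly π = [19/80, 3/10, 37/80].

π = [0.2375, 0.3000, 0.4625]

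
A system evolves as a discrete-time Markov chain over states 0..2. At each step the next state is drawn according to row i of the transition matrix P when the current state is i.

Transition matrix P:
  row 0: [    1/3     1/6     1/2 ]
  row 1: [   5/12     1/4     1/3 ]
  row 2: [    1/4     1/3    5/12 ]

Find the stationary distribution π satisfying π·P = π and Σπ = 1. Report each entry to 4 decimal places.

π = [0.3197, 0.2585, 0.4218]

Balance equations π_j = Σ_i π_i·P[i][j]:
  π_0 = 1/3·π_0 + 5/12·π_1 + 1/4·π_2
  π_1 = 1/6·π_0 + 1/4·π_1 + 1/3·π_2
  normalize: π_0 + π_1 + π_2 = 1
Solving the linear system gives exactly π = [47/147, 38/147, 62/147].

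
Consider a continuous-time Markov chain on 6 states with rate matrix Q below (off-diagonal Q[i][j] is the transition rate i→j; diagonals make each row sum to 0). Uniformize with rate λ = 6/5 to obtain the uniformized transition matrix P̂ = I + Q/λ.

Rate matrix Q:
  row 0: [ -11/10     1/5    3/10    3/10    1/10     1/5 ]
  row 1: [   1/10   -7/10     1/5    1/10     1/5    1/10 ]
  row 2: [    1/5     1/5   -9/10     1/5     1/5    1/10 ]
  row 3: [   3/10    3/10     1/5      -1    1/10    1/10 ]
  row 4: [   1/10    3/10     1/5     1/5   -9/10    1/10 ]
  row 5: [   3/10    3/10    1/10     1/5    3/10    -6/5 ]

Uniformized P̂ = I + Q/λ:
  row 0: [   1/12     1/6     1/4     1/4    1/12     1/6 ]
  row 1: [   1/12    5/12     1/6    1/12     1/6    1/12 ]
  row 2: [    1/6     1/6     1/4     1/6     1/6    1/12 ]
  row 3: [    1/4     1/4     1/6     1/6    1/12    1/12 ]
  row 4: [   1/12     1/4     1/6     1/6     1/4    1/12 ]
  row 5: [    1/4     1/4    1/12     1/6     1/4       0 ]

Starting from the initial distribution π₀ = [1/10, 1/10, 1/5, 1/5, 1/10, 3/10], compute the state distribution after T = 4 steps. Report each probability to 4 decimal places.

π = [0.1394, 0.2671, 0.1867, 0.1563, 0.1626, 0.0879]

t=0: π = [0.1000, 0.1000, 0.2000, 0.2000, 0.1000, 0.3000]
t=1: π = [0.1833, 0.2417, 0.1667, 0.1667, 0.1750, 0.0667]
t=2: π = [0.1361, 0.2611, 0.1903, 0.1618, 0.1576, 0.0931]
t=3: π = [0.1417, 0.2663, 0.1861, 0.1563, 0.1627, 0.0869]
t=4: π = [0.1394, 0.2671, 0.1867, 0.1563, 0.1626, 0.0879]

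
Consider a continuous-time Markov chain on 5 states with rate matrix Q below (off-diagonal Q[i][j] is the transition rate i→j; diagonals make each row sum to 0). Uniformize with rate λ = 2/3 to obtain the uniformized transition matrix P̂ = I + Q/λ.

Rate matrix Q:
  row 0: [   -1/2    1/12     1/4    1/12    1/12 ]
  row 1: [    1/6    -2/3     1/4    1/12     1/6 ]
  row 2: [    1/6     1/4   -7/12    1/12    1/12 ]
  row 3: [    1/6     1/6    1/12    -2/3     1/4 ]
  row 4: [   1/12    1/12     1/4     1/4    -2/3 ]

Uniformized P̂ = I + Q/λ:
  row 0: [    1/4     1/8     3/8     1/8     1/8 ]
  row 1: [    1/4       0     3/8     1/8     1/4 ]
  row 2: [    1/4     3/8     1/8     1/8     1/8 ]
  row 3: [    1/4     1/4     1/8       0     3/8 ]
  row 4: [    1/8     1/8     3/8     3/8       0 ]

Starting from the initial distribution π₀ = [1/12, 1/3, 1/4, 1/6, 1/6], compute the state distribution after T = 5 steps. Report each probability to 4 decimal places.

π = [0.2295, 0.1881, 0.2700, 0.1474, 0.1650]

t=0: π = [0.0833, 0.3333, 0.2500, 0.1667, 0.1667]
t=1: π = [0.2292, 0.1667, 0.2708, 0.1458, 0.1875]
t=2: π = [0.2266, 0.1901, 0.2708, 0.1536, 0.1589]
t=3: π = [0.2301, 0.1882, 0.2689, 0.1455, 0.1673]
t=4: π = [0.2291, 0.1869, 0.2714, 0.1486, 0.1640]
t=5: π = [0.2295, 0.1881, 0.2700, 0.1474, 0.1650]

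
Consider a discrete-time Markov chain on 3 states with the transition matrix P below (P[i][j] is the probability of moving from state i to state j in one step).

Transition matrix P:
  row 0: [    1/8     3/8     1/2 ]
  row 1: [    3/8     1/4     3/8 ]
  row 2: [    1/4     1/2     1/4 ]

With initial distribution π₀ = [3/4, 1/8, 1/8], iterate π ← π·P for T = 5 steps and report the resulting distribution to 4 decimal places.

π = [0.2639, 0.3734, 0.3626]

t=0: π = [0.7500, 0.1250, 0.1250]
t=1: π = [0.1719, 0.3750, 0.4531]
t=2: π = [0.2754, 0.3848, 0.3398]
t=3: π = [0.2637, 0.3694, 0.3669]
t=4: π = [0.2632, 0.3747, 0.3621]
t=5: π = [0.2639, 0.3734, 0.3626]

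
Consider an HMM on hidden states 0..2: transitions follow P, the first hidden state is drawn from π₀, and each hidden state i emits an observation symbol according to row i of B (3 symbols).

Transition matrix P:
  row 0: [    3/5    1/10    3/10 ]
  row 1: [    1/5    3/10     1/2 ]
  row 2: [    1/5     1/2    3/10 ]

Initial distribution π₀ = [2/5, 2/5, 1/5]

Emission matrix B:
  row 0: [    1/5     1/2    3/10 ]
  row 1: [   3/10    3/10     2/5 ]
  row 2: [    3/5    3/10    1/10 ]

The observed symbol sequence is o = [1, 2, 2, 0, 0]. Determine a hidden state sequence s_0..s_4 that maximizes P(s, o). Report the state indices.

t=0: δ = [2.000e-01, 1.200e-01, 6.000e-02]  (obs o_0=1)
t=1: δ = [3.600e-02, 1.440e-02, 6.000e-03]  ψ = [0, 1, 0]  (obs o_1=2)
t=2: δ = [6.480e-03, 1.728e-03, 1.080e-03]  ψ = [0, 1, 0]  (obs o_2=2)
t=3: δ = [7.776e-04, 1.944e-04, 1.166e-03]  ψ = [0, 0, 0]  (obs o_3=0)
t=4: δ = [9.331e-05, 1.750e-04, 2.100e-04]  ψ = [0, 2, 2]  (obs o_4=0)
backtrack: best end state = 2; path = [0, 0, 0, 2, 2]

path = [0, 0, 0, 2, 2]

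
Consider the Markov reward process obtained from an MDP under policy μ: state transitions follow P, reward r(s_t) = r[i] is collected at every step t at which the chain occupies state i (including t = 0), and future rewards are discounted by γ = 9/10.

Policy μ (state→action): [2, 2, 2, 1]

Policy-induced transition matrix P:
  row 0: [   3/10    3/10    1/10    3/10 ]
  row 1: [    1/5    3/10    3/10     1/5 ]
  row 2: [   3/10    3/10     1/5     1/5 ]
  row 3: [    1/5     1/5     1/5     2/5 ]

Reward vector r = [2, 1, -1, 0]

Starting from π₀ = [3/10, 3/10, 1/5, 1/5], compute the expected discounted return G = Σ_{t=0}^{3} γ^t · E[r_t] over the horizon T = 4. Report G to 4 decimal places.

G = 2.0830

t=0: π = [0.3000, 0.3000, 0.2000, 0.2000], E[r] = 0.7000, γ^t·E[r] = 0.700000, running G = 0.700000
t=1: π = [0.2500, 0.2800, 0.2000, 0.2700], E[r] = 0.5800, γ^t·E[r] = 0.522000, running G = 1.222000
t=2: π = [0.2450, 0.2730, 0.2030, 0.2790], E[r] = 0.5600, γ^t·E[r] = 0.453600, running G = 1.675600
t=3: π = [0.2448, 0.2721, 0.2028, 0.2803], E[r] = 0.5589, γ^t·E[r] = 0.407438, running G = 2.083038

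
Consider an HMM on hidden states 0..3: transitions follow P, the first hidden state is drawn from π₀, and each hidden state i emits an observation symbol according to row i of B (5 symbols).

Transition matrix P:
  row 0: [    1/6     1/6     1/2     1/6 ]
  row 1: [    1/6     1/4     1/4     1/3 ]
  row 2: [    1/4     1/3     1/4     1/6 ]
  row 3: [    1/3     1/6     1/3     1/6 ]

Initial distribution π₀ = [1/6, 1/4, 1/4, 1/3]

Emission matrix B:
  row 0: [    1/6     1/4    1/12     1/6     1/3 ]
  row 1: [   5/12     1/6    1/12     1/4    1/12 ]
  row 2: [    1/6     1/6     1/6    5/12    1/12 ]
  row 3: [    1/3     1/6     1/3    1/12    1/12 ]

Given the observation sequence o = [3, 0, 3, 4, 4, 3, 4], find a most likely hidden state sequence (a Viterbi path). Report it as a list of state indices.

t=0: δ = [2.778e-02, 6.250e-02, 1.042e-01, 2.778e-02]  (obs o_0=3)
t=1: δ = [4.340e-03, 1.447e-02, 4.340e-03, 6.944e-03]  ψ = [2, 2, 2, 1]  (obs o_1=0)
t=2: δ = [4.019e-04, 9.042e-04, 1.507e-03, 4.019e-04]  ψ = [1, 1, 1, 1]  (obs o_2=3)
t=3: δ = [1.256e-04, 4.186e-05, 3.140e-05, 2.512e-05]  ψ = [2, 2, 2, 1]  (obs o_3=4)
t=4: δ = [6.977e-06, 1.744e-06, 5.233e-06, 1.744e-06]  ψ = [0, 0, 0, 0]  (obs o_4=4)
t=5: δ = [2.180e-07, 4.361e-07, 1.454e-06, 9.690e-08]  ψ = [2, 2, 0, 0]  (obs o_5=3)
t=6: δ = [1.211e-07, 4.038e-08, 3.028e-08, 2.019e-08]  ψ = [2, 2, 2, 2]  (obs o_6=4)
backtrack: best end state = 0; path = [2, 1, 2, 0, 0, 2, 0]

path = [2, 1, 2, 0, 0, 2, 0]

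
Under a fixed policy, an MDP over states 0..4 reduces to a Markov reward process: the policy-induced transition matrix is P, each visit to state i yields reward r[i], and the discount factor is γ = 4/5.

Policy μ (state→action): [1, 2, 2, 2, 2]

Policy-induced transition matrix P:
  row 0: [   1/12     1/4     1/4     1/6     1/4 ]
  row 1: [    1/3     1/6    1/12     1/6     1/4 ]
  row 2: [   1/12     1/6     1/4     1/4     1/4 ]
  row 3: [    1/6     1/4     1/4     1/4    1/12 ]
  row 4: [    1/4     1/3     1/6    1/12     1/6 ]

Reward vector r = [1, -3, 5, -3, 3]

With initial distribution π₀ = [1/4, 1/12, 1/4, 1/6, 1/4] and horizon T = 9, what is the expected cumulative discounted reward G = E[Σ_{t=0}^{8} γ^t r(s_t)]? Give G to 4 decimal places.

t=0: π = [0.2500, 0.0833, 0.2500, 0.1667, 0.2500], E[r] = 1.5000, γ^t·E[r] = 1.500000, running G = 1.500000
t=1: π = [0.1597, 0.2431, 0.2153, 0.1806, 0.2014], E[r] = 0.5694, γ^t·E[r] = 0.455556, running G = 1.955556
t=2: π = [0.1927, 0.2286, 0.1927, 0.1829, 0.2031], E[r] = 0.5313, γ^t·E[r] = 0.340000, running G = 2.295556
t=3: π = [0.1896, 0.2318, 0.1950, 0.1810, 0.2026], E[r] = 0.5337, γ^t·E[r] = 0.273235, running G = 2.568790
t=4: π = [0.1901, 0.2313, 0.1945, 0.1811, 0.2029], E[r] = 0.5341, γ^t·E[r] = 0.218756, running G = 2.787546
t=5: π = [0.1901, 0.2314, 0.1945, 0.1811, 0.2029], E[r] = 0.5340, γ^t·E[r] = 0.174984, running G = 2.962530
t=6: π = [0.1901, 0.2314, 0.1945, 0.1811, 0.2029], E[r] = 0.5340, γ^t·E[r] = 0.139994, running G = 3.102525
t=7: π = [0.1901, 0.2314, 0.1945, 0.1811, 0.2029], E[r] = 0.5340, γ^t·E[r] = 0.111995, running G = 3.214520
t=8: π = [0.1901, 0.2314, 0.1945, 0.1811, 0.2029], E[r] = 0.5340, γ^t·E[r] = 0.089596, running G = 3.304116

G = 3.3041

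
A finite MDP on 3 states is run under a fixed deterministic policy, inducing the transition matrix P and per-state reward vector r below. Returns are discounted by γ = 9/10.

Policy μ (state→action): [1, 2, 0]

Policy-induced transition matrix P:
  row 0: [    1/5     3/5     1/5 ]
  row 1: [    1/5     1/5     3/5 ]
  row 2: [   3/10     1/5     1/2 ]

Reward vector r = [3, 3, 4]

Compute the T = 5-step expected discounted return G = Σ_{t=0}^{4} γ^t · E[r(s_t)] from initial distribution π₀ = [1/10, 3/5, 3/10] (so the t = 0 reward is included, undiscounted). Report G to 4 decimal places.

t=0: π = [0.1000, 0.6000, 0.3000], E[r] = 3.3000, γ^t·E[r] = 3.300000, running G = 3.300000
t=1: π = [0.2300, 0.2400, 0.5300], E[r] = 3.5300, γ^t·E[r] = 3.177000, running G = 6.477000
t=2: π = [0.2530, 0.2920, 0.4550], E[r] = 3.4550, γ^t·E[r] = 2.798550, running G = 9.275550
t=3: π = [0.2455, 0.3012, 0.4533], E[r] = 3.4533, γ^t·E[r] = 2.517456, running G = 11.793006
t=4: π = [0.2453, 0.2982, 0.4565], E[r] = 3.4565, γ^t·E[r] = 2.267790, running G = 14.060796

G = 14.0608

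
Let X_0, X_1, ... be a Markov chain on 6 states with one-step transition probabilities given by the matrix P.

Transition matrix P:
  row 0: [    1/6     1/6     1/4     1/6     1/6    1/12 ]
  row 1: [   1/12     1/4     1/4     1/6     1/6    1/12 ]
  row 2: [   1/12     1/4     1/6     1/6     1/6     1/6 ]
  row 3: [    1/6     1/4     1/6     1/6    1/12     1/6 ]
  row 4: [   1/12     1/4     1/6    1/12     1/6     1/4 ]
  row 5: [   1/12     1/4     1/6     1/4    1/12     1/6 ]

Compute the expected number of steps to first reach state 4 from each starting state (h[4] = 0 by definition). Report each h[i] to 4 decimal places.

First-step conditioning: h[4] = 0; for i ≠ 4, h[i] = 1 + Σ_k P[i][k]·h[k].
  h[0] = 1 + 1/6·h[0] + 1/6·h[1] + 1/4·h[2] + 1/6·h[3] + 1/12·h[5]
  h[1] = 1 + 1/12·h[0] + 1/4·h[1] + 1/4·h[2] + 1/6·h[3] + 1/12·h[5]
  h[2] = 1 + 1/12·h[0] + 1/4·h[1] + 1/6·h[2] + 1/6·h[3] + 1/6·h[5]
  h[3] = 1 + 1/6·h[0] + 1/4·h[1] + 1/6·h[2] + 1/6·h[3] + 1/6·h[5]
  h[5] = 1 + 1/12·h[0] + 1/4·h[1] + 1/6·h[2] + 1/4·h[3] + 1/6·h[5]
Solving the 5×5 linear system over states ≠ 4 gives exactly h = [99/14, 99/14, 57/8, 54/7, 0, 435/56] (h[4] = 0 is the target).

h = [7.0714, 7.0714, 7.1250, 7.7143, 0.0000, 7.7679]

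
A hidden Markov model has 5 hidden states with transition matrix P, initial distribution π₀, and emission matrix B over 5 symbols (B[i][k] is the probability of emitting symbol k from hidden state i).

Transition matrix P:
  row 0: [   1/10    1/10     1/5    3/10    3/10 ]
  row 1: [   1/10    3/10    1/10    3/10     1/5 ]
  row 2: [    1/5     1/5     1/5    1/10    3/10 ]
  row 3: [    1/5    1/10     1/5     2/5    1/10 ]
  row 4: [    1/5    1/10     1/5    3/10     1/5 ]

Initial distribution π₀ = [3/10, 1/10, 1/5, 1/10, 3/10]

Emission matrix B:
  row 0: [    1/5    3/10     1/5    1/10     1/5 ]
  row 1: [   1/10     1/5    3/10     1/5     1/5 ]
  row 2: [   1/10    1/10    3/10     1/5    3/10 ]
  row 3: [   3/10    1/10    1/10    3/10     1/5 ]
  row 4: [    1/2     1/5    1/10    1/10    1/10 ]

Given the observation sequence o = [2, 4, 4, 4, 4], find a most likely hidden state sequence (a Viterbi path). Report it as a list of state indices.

t=0: δ = [6.000e-02, 3.000e-02, 6.000e-02, 1.000e-02, 3.000e-02]  (obs o_0=2)
t=1: δ = [2.400e-03, 2.400e-03, 3.600e-03, 3.600e-03, 1.800e-03]  ψ = [2, 2, 0, 0, 0]  (obs o_1=4)
t=2: δ = [1.440e-04, 1.440e-04, 2.160e-04, 2.880e-04, 1.080e-04]  ψ = [2, 1, 2, 3, 2]  (obs o_2=4)
t=3: δ = [1.152e-05, 8.640e-06, 1.728e-05, 2.304e-05, 6.480e-06]  ψ = [3, 1, 3, 3, 2]  (obs o_3=4)
t=4: δ = [9.216e-07, 6.912e-07, 1.382e-06, 1.843e-06, 5.184e-07]  ψ = [3, 2, 3, 3, 2]  (obs o_4=4)
backtrack: best end state = 3; path = [0, 3, 3, 3, 3]

path = [0, 3, 3, 3, 3]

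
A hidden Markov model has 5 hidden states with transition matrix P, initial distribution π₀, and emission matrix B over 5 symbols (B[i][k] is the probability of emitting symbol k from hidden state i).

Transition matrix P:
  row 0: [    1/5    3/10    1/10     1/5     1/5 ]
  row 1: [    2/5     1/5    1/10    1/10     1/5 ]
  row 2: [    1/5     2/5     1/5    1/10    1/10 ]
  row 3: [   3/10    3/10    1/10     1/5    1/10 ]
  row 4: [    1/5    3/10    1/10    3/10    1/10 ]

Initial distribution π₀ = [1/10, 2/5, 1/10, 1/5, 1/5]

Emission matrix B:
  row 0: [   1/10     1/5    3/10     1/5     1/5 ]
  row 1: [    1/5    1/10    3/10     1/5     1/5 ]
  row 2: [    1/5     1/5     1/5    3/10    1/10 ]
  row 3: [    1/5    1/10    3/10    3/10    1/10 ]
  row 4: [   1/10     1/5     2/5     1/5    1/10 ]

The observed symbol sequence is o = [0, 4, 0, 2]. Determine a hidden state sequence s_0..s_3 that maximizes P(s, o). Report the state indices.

path = [1, 0, 1, 0]

t=0: δ = [1.000e-02, 8.000e-02, 2.000e-02, 4.000e-02, 2.000e-02]  (obs o_0=0)
t=1: δ = [6.400e-03, 3.200e-03, 8.000e-04, 8.000e-04, 1.600e-03]  ψ = [1, 1, 1, 1, 1]  (obs o_1=4)
t=2: δ = [1.280e-04, 3.840e-04, 1.280e-04, 2.560e-04, 1.280e-04]  ψ = [0, 0, 0, 0, 0]  (obs o_2=0)
t=3: δ = [4.608e-05, 2.304e-05, 7.680e-06, 1.536e-05, 3.072e-05]  ψ = [1, 1, 1, 3, 1]  (obs o_3=2)
backtrack: best end state = 0; path = [1, 0, 1, 0]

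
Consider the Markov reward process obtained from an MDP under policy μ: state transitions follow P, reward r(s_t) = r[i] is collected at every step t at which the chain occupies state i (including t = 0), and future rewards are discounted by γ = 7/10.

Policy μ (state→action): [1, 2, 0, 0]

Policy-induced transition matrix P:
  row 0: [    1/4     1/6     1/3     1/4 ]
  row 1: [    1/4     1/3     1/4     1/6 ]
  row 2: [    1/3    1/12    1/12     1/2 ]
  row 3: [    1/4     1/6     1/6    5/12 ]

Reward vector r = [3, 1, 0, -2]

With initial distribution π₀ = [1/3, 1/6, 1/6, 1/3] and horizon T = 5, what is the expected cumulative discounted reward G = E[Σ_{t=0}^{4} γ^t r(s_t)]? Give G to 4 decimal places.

G = 1.0269

t=0: π = [0.3333, 0.1667, 0.1667, 0.3333], E[r] = 0.5000, γ^t·E[r] = 0.500000, running G = 0.500000
t=1: π = [0.2639, 0.1806, 0.2222, 0.3333], E[r] = 0.3056, γ^t·E[r] = 0.213889, running G = 0.713889
t=2: π = [0.2685, 0.1782, 0.2072, 0.3461], E[r] = 0.2917, γ^t·E[r] = 0.142917, running G = 0.856806
t=3: π = [0.2673, 0.1791, 0.2090, 0.3446], E[r] = 0.2917, γ^t·E[r] = 0.100042, running G = 0.956847
t=4: π = [0.2674, 0.1791, 0.2087, 0.3448], E[r] = 0.2918, γ^t·E[r] = 0.070068, running G = 1.026915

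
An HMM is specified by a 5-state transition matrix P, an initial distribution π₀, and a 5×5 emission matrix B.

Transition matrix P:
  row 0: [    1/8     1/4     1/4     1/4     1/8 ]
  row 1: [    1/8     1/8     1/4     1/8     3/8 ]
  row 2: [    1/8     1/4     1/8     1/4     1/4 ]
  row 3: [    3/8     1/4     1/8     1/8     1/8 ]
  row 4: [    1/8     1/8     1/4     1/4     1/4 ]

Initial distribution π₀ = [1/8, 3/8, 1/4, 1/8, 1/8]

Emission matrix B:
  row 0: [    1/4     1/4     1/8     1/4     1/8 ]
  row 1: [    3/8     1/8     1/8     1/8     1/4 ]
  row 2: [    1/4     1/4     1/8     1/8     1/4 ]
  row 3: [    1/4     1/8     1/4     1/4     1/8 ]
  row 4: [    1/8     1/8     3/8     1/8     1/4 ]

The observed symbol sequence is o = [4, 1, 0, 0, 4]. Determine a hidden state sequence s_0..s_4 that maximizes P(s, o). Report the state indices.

t=0: δ = [1.562e-02, 9.375e-02, 6.250e-02, 1.562e-02, 3.125e-02]  (obs o_0=4)
t=1: δ = [2.930e-03, 1.953e-03, 5.859e-03, 1.953e-03, 4.395e-03]  ψ = [1, 2, 1, 2, 1]  (obs o_1=1)
t=2: δ = [1.831e-04, 5.493e-04, 2.747e-04, 3.662e-04, 1.831e-04]  ψ = [2, 2, 4, 2, 2]  (obs o_2=0)
t=3: δ = [3.433e-05, 3.433e-05, 3.433e-05, 1.717e-05, 2.575e-05]  ψ = [3, 3, 1, 1, 1]  (obs o_3=0)
t=4: δ = [8.047e-07, 2.146e-06, 2.146e-06, 1.073e-06, 3.219e-06]  ψ = [3, 0, 0, 0, 1]  (obs o_4=4)
backtrack: best end state = 4; path = [1, 2, 3, 1, 4]

path = [1, 2, 3, 1, 4]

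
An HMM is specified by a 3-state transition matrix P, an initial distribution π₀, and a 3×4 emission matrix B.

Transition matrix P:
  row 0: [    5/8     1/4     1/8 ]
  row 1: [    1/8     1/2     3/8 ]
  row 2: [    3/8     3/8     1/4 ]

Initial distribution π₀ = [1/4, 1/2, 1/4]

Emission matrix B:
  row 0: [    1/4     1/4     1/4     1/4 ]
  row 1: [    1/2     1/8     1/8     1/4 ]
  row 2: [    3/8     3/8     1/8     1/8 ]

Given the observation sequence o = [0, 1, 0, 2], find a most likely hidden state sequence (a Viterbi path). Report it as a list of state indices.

path = [1, 2, 0, 0]

t=0: δ = [6.250e-02, 2.500e-01, 9.375e-02]  (obs o_0=0)
t=1: δ = [9.766e-03, 1.562e-02, 3.516e-02]  ψ = [0, 1, 1]  (obs o_1=1)
t=2: δ = [3.296e-03, 6.592e-03, 3.296e-03]  ψ = [2, 2, 2]  (obs o_2=0)
t=3: δ = [5.150e-04, 4.120e-04, 3.090e-04]  ψ = [0, 1, 1]  (obs o_3=2)
backtrack: best end state = 0; path = [1, 2, 0, 0]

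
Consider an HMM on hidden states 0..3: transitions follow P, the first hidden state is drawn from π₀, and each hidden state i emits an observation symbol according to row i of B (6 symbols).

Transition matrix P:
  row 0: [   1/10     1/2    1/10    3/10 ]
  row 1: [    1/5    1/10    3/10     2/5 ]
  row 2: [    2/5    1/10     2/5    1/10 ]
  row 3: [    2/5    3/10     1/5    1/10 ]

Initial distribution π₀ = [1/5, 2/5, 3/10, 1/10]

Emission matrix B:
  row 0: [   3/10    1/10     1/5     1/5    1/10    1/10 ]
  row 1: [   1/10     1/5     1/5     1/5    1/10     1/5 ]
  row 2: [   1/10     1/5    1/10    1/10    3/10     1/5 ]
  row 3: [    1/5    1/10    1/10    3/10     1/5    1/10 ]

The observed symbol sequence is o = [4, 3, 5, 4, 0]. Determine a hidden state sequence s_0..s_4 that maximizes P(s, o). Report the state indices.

path = [2, 0, 1, 2, 0]

t=0: δ = [2.000e-02, 4.000e-02, 9.000e-02, 2.000e-02]  (obs o_0=4)
t=1: δ = [7.200e-03, 2.000e-03, 3.600e-03, 4.800e-03]  ψ = [2, 0, 2, 1]  (obs o_1=3)
t=2: δ = [1.920e-04, 7.200e-04, 2.880e-04, 2.160e-04]  ψ = [3, 0, 2, 0]  (obs o_2=5)
t=3: δ = [1.440e-05, 9.600e-06, 6.480e-05, 5.760e-05]  ψ = [1, 0, 1, 1]  (obs o_3=4)
t=4: δ = [7.776e-06, 1.728e-06, 2.592e-06, 1.296e-06]  ψ = [2, 3, 2, 2]  (obs o_4=0)
backtrack: best end state = 0; path = [2, 0, 1, 2, 0]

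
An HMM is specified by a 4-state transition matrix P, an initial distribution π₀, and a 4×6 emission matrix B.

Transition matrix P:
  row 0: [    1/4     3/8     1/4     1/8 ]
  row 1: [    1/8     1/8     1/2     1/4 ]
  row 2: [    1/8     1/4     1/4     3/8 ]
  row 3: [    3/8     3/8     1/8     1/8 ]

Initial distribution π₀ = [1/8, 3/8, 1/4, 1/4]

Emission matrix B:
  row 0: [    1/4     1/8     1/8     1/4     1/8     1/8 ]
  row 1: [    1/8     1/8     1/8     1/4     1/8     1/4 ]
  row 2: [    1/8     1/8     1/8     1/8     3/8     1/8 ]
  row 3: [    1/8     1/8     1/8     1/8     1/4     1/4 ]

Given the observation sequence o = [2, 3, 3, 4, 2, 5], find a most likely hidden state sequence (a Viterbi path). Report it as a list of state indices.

path = [3, 0, 1, 2, 3, 1]

t=0: δ = [1.562e-02, 4.688e-02, 3.125e-02, 3.125e-02]  (obs o_0=2)
t=1: δ = [2.930e-03, 2.930e-03, 2.930e-03, 1.465e-03]  ψ = [3, 3, 1, 1]  (obs o_1=3)
t=2: δ = [1.831e-04, 2.747e-04, 1.831e-04, 1.373e-04]  ψ = [0, 0, 1, 2]  (obs o_2=3)
t=3: δ = [6.437e-06, 8.583e-06, 5.150e-05, 1.717e-05]  ψ = [3, 0, 1, 1]  (obs o_3=4)
t=4: δ = [8.047e-07, 1.609e-06, 1.609e-06, 2.414e-06]  ψ = [2, 2, 2, 2]  (obs o_4=2)
t=5: δ = [1.132e-07, 2.263e-07, 1.006e-07, 1.509e-07]  ψ = [3, 3, 1, 2]  (obs o_5=5)
backtrack: best end state = 1; path = [3, 0, 1, 2, 3, 1]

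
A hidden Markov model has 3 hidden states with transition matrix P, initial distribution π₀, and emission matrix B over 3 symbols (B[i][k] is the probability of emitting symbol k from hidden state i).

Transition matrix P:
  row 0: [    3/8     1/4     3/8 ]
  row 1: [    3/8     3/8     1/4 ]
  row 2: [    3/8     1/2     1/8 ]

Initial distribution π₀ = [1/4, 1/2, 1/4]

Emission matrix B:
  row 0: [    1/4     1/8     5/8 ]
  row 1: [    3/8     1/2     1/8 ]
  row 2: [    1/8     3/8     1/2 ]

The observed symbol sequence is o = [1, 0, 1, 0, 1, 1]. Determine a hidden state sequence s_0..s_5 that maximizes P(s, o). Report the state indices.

t=0: δ = [3.125e-02, 2.500e-01, 9.375e-02]  (obs o_0=1)
t=1: δ = [2.344e-02, 3.516e-02, 7.812e-03]  ψ = [1, 1, 1]  (obs o_1=0)
t=2: δ = [1.648e-03, 6.592e-03, 3.296e-03]  ψ = [1, 1, 0]  (obs o_2=1)
t=3: δ = [6.180e-04, 9.270e-04, 2.060e-04]  ψ = [1, 1, 1]  (obs o_3=0)
t=4: δ = [4.345e-05, 1.738e-04, 8.690e-05]  ψ = [1, 1, 0]  (obs o_4=1)
t=5: δ = [8.147e-06, 3.259e-05, 1.629e-05]  ψ = [1, 1, 1]  (obs o_5=1)
backtrack: best end state = 1; path = [1, 1, 1, 1, 1, 1]

path = [1, 1, 1, 1, 1, 1]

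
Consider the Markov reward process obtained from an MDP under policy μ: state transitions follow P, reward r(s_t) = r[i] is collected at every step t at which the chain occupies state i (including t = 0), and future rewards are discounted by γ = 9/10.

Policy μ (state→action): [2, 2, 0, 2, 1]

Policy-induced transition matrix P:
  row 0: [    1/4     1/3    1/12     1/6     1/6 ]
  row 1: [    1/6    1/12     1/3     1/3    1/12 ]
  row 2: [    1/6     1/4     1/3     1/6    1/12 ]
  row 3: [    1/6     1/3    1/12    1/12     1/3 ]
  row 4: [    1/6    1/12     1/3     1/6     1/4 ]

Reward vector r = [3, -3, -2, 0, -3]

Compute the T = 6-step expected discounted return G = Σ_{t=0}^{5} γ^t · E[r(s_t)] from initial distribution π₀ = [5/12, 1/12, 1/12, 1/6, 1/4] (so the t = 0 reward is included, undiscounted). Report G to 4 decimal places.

t=0: π = [0.4167, 0.0833, 0.0833, 0.1667, 0.2500], E[r] = 0.0833, γ^t·E[r] = 0.083333, running G = 0.083333
t=1: π = [0.2014, 0.2431, 0.1875, 0.1667, 0.2014], E[r] = -1.1042, γ^t·E[r] = -0.993750, running G = -0.910417
t=2: π = [0.1834, 0.2066, 0.2413, 0.1933, 0.1753], E[r] = -1.0781, γ^t·E[r] = -0.873281, running G = -1.783698
t=3: π = [0.1820, 0.2177, 0.2391, 0.1850, 0.1762], E[r] = -1.1141, γ^t·E[r] = -0.812215, running G = -2.595913
t=4: π = [0.1818, 0.2149, 0.2416, 0.1875, 0.1741], E[r] = -1.1048, γ^t·E[r] = -0.724863, running G = -3.320776
t=5: π = [0.1818, 0.2159, 0.2410, 0.1869, 0.1744], E[r] = -1.1075, γ^t·E[r] = -0.653977, running G = -3.974752

G = -3.9748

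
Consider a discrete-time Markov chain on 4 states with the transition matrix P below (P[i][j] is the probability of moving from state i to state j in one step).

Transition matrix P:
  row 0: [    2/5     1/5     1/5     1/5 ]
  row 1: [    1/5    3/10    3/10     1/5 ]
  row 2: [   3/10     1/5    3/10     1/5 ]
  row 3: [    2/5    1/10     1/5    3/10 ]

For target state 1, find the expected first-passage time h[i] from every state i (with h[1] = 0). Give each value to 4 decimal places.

First-step conditioning: h[1] = 0; for i ≠ 1, h[i] = 1 + Σ_k P[i][k]·h[k].
  h[0] = 1 + 2/5·h[0] + 1/5·h[2] + 1/5·h[3]
  h[2] = 1 + 3/10·h[0] + 3/10·h[2] + 1/5·h[3]
  h[3] = 1 + 2/5·h[0] + 1/5·h[2] + 3/10·h[3]
Solving the 3×3 linear system over states ≠ 1 gives exactly h = [45/8, 0, 45/8, 25/4] (h[1] = 0 is the target).

h = [5.6250, 0.0000, 5.6250, 6.2500]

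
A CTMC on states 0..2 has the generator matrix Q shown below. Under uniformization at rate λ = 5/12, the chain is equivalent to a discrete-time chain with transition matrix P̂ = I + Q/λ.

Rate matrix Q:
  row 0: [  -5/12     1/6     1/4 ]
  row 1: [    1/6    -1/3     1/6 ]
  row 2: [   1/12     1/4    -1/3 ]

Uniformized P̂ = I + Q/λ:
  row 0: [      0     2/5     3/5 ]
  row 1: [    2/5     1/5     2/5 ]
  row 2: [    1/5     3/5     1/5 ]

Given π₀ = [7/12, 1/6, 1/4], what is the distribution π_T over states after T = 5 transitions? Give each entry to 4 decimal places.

π = [0.2339, 0.3937, 0.3724]

t=0: π = [0.5833, 0.1667, 0.2500]
t=1: π = [0.1167, 0.4167, 0.4667]
t=2: π = [0.2600, 0.4100, 0.3300]
t=3: π = [0.2300, 0.3840, 0.3860]
t=4: π = [0.2308, 0.4004, 0.3688]
t=5: π = [0.2339, 0.3937, 0.3724]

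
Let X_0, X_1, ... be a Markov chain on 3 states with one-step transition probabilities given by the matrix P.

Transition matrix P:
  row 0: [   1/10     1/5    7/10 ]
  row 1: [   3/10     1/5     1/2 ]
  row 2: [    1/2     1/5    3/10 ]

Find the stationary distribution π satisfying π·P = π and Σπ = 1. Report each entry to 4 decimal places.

π = [0.3286, 0.2000, 0.4714]

Balance equations π_j = Σ_i π_i·P[i][j]:
  π_0 = 1/10·π_0 + 3/10·π_1 + 1/2·π_2
  π_1 = 1/5·π_0 + 1/5·π_1 + 1/5·π_2
  normalize: π_0 + π_1 + π_2 = 1
Solving the linear system gives exactly π = [23/70, 1/5, 33/70].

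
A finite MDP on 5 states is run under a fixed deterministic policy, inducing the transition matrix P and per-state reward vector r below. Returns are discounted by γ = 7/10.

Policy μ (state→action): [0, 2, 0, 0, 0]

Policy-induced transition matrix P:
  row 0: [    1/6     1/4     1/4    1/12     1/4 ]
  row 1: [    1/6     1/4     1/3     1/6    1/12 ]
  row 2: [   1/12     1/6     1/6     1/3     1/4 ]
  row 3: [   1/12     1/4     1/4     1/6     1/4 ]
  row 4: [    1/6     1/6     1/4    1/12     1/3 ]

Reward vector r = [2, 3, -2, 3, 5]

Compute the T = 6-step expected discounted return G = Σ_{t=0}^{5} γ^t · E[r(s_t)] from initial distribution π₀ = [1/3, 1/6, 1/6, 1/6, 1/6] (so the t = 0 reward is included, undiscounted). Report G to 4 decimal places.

G = 6.2309

t=0: π = [0.3333, 0.1667, 0.1667, 0.1667, 0.1667], E[r] = 2.1667, γ^t·E[r] = 2.166667, running G = 2.166667
t=1: π = [0.1389, 0.2222, 0.2500, 0.1528, 0.2361], E[r] = 2.0833, γ^t·E[r] = 1.458333, running G = 3.625000
t=2: π = [0.1331, 0.2095, 0.2477, 0.1771, 0.2326], E[r] = 2.0938, γ^t·E[r] = 1.025938, running G = 4.650938
t=3: π = [0.1313, 0.2100, 0.2468, 0.1775, 0.2345], E[r] = 2.1036, γ^t·E[r] = 0.721531, running G = 5.372468
t=4: π = [0.1313, 0.2099, 0.2469, 0.1773, 0.2345], E[r] = 2.1031, γ^t·E[r] = 0.504961, running G = 5.877430
t=5: π = [0.1313, 0.2099, 0.2469, 0.1773, 0.2346], E[r] = 2.1032, γ^t·E[r] = 0.353493, running G = 6.230922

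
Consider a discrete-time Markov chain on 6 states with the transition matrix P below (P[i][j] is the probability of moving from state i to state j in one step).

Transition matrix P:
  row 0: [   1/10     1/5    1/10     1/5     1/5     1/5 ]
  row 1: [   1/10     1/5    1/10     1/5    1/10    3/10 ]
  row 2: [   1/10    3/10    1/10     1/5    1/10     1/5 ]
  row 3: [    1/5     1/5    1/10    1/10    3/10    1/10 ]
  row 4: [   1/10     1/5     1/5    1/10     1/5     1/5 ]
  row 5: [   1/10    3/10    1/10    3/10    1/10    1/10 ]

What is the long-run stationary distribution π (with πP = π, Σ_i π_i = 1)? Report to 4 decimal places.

π = [0.1184, 0.2303, 0.1165, 0.1837, 0.1651, 0.1860]

Balance equations π_j = Σ_i π_i·P[i][j]:
  π_0 = 1/10·π_0 + 1/10·π_1 + 1/10·π_2 + 1/5·π_3 + 1/10·π_4 + 1/10·π_5
  π_1 = 1/5·π_0 + 1/5·π_1 + 3/10·π_2 + 1/5·π_3 + 1/5·π_4 + 3/10·π_5
  π_2 = 1/10·π_0 + 1/10·π_1 + 1/10·π_2 + 1/10·π_3 + 1/5·π_4 + 1/10·π_5
  π_3 = 1/5·π_0 + 1/5·π_1 + 1/5·π_2 + 1/10·π_3 + 1/10·π_4 + 3/10·π_5
  π_4 = 1/5·π_0 + 1/10·π_1 + 1/10·π_2 + 3/10·π_3 + 1/5·π_4 + 1/10·π_5
  normalize: π_0 + π_1 + π_2 + π_3 + π_4 + π_5 = 1
Solving the linear system gives exactly π = [14612/123441, 28423/123441, 4794/41147, 22679/123441, 6793/41147, 22966/123441].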